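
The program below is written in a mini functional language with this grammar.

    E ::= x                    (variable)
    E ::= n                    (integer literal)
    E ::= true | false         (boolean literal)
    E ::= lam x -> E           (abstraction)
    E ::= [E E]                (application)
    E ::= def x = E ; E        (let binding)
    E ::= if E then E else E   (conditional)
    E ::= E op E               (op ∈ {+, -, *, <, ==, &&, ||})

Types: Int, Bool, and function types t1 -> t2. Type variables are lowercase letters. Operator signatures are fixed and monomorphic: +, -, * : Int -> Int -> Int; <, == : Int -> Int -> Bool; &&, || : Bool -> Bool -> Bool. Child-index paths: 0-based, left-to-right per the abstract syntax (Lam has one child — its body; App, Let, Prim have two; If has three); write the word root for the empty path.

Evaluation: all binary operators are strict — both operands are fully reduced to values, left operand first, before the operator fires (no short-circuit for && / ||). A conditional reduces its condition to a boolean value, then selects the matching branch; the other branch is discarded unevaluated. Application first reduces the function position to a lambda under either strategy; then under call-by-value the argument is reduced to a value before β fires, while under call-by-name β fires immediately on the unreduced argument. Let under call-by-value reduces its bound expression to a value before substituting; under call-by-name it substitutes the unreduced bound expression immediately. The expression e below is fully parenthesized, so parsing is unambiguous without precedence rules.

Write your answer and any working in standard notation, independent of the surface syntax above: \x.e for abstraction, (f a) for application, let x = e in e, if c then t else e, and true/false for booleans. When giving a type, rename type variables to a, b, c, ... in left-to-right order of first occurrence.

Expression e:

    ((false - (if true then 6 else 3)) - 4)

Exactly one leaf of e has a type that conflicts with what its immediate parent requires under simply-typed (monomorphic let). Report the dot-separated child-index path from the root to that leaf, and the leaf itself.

Derivation:
  unify Bool ~ Int
  FAIL: mismatch Bool ~ Int

Answer: 0.0 : false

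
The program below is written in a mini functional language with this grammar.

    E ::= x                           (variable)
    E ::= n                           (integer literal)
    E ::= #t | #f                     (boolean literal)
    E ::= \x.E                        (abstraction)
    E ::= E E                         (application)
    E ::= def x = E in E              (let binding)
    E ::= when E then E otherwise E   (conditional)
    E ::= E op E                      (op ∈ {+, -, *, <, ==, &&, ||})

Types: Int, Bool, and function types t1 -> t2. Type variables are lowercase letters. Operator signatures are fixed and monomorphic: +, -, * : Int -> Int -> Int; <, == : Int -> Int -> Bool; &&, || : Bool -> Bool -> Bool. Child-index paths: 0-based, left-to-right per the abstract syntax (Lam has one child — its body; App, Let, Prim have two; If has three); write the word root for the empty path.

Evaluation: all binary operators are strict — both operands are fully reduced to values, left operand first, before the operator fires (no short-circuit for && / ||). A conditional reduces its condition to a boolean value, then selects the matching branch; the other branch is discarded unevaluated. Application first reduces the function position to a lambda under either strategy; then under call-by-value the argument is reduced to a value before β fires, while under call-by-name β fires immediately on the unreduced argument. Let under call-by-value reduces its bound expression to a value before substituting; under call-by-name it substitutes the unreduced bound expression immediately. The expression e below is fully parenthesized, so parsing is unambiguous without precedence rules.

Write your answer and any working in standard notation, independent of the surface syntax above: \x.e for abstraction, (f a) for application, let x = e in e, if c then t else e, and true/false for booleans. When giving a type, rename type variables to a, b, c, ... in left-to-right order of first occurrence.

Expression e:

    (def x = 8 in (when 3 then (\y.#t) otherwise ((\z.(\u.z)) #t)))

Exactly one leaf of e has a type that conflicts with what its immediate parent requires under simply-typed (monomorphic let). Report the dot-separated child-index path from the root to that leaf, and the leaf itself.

Derivation:
let x : Int
  unify Int ~ Bool
  FAIL: mismatch Int ~ Bool

Answer: 1.0 : 3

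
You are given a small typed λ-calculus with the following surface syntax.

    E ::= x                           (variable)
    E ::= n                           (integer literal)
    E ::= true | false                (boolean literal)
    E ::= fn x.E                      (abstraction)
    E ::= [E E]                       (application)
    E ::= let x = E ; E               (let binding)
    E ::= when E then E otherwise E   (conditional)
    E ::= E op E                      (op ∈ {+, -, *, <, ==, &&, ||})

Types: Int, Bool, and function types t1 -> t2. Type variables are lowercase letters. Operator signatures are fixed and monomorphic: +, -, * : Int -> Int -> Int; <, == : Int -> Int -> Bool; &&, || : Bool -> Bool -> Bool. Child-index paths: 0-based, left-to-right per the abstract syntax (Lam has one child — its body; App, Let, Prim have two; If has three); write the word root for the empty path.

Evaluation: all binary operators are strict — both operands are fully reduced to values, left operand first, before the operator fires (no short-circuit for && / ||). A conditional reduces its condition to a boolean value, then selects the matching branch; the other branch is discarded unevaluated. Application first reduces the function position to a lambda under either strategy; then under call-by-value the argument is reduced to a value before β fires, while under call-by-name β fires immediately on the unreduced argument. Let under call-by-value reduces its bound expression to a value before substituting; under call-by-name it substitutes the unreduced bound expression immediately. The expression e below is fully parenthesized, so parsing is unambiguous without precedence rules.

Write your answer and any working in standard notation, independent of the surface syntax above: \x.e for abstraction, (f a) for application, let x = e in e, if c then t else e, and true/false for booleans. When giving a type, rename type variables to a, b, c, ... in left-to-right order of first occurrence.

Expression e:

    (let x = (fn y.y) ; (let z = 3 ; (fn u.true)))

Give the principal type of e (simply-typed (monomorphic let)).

Derivation:
y : a
\y._ : a -> a
let x : a -> a
let z : Int
\u._ : b -> Bool

Answer: a -> Bool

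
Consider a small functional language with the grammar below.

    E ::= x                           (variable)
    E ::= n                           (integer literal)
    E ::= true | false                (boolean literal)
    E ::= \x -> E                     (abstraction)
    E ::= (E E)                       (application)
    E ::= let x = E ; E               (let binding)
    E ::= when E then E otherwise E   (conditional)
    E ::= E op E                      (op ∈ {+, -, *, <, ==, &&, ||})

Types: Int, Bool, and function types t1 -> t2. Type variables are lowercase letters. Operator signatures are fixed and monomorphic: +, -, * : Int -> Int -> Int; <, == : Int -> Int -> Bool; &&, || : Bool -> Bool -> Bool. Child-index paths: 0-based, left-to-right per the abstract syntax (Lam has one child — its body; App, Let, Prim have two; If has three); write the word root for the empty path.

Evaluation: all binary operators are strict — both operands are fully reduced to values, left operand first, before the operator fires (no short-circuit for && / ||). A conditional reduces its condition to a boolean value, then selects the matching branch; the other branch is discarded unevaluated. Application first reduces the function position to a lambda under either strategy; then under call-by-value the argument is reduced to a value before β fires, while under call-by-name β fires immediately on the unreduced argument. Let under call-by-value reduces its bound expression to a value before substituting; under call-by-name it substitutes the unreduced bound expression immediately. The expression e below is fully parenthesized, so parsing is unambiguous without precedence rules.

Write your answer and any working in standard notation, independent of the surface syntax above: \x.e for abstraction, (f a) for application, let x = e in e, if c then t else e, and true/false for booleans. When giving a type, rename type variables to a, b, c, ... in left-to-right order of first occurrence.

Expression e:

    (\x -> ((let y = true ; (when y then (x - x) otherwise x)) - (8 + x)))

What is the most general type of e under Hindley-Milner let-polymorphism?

Answer: Int -> Int

Working:
let y : Bool
y : Bool
  unify Bool ~ Bool
x : a
  unify a ~ Int
x : Int
  unify Int ~ Int
x : Int
  unify Int ~ Int
  unify Int ~ Int
  unify Int ~ Int
x : Int
  unify Int ~ Int
  unify Int ~ Int
\x._ : Int -> Int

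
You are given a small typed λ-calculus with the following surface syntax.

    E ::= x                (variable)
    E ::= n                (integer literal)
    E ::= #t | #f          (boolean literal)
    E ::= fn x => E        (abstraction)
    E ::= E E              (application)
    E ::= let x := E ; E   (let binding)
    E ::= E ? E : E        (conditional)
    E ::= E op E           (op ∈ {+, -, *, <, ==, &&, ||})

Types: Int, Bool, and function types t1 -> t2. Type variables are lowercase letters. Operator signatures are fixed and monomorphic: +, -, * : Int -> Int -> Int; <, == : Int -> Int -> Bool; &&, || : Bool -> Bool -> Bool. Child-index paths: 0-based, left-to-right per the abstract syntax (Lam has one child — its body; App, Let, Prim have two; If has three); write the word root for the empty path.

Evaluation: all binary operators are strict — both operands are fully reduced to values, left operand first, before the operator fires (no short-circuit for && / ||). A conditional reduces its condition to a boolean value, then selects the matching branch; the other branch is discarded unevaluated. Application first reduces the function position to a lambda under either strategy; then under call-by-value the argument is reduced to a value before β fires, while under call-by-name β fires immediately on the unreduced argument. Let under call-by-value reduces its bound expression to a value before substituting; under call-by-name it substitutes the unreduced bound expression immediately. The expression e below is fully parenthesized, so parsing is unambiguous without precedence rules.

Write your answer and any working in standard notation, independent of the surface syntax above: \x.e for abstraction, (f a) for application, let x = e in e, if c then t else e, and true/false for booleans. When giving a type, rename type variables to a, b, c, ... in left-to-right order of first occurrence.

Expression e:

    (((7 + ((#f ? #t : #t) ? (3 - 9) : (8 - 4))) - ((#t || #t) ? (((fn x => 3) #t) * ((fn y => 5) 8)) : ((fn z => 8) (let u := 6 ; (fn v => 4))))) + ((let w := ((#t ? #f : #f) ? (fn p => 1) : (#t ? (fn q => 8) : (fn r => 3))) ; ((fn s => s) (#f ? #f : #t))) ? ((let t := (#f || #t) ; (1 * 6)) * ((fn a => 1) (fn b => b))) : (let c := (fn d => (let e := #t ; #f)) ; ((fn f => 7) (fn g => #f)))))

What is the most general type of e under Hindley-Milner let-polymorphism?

Derivation:
  unify Int ~ Int
  unify Bool ~ Bool
  unify Bool ~ Bool
  unify Bool ~ Bool
  unify Int ~ Int
  unify Int ~ Int
  unify Int ~ Int
  unify Int ~ Int
  unify Int ~ Int
  unify Int ~ Int
  unify Int ~ Int
  unify Bool ~ Bool
  unify Bool ~ Bool
  unify Bool ~ Bool
\x._ : a -> Int
  unify a -> Int ~ Bool -> b
  unify a ~ Bool
  unify Int ~ b
_ _ : Int
  unify Int ~ Int
\y._ : c -> Int
  unify c -> Int ~ Int -> d
  unify c ~ Int
  unify Int ~ d
_ _ : Int
  unify Int ~ Int
\z._ : e -> Int
let u : Int
\v._ : f -> Int
  unify e -> Int ~ (f -> Int) -> g
  unify e ~ f -> Int
  unify Int ~ g
_ _ : Int
  unify Int ~ Int
  unify Int ~ Int
  unify Int ~ Int
  unify Bool ~ Bool
  unify Bool ~ Bool
  unify Bool ~ Bool
\p._ : h -> Int
  unify Bool ~ Bool
\q._ : i -> Int
\r._ : j -> Int
  unify i -> Int ~ j -> Int
  unify i ~ j
  unify Int ~ Int
  unify h -> Int ~ j -> Int
  unify h ~ j
  unify Int ~ Int
let w : forall. j -> Int
s : k
\s._ : k -> k
  unify Bool ~ Bool
  unify Bool ~ Bool
  unify k -> k ~ Bool -> l
  unify k ~ Bool
  unify Bool ~ l
_ _ : Bool
  unify Bool ~ Bool
  unify Bool ~ Bool
  unify Bool ~ Bool
let t : Bool
  unify Int ~ Int
  unify Int ~ Int
  unify Int ~ Int
\a._ : m -> Int
b : n
\b._ : n -> n
  unify m -> Int ~ (n -> n) -> o
  unify m ~ n -> n
  unify Int ~ o
_ _ : Int
  unify Int ~ Int
let e : Bool
\d._ : p -> Bool
let c : forall. p -> Bool
\f._ : q -> Int
\g._ : r -> Bool
  unify q -> Int ~ (r -> Bool) -> s
  unify q ~ r -> Bool
  unify Int ~ s
_ _ : Int
  unify Int ~ Int
  unify Int ~ Int

Answer: Int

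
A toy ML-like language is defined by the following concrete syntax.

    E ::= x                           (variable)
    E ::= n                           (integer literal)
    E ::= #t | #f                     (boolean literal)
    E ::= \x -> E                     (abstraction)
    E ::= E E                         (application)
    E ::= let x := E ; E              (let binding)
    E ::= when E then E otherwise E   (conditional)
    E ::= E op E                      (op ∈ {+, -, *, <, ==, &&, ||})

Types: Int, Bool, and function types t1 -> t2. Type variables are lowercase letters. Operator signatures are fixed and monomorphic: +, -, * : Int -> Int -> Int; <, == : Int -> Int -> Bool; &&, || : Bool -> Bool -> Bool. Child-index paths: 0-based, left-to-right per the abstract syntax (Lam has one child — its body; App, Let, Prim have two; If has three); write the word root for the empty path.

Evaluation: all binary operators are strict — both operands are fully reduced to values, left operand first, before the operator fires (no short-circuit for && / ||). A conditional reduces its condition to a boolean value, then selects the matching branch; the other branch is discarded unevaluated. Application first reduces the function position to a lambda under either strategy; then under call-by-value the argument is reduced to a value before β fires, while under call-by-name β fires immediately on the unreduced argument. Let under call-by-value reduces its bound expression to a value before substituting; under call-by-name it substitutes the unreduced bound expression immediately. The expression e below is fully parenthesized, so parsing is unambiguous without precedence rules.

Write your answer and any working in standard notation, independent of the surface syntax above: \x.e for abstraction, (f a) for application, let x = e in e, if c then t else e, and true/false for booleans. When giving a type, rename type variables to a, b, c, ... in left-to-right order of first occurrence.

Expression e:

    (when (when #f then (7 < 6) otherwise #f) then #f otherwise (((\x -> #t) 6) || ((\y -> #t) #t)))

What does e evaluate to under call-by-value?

Answer: true

Working:
step 0: (if (if false then (7 < 6) else false) then false else (((\x.true) 6) || ((\y.true) true)))
step 1: [if@0] (if false then false else (((\x.true) 6) || ((\y.true) true)))
step 2: [if@root] (((\x.true) 6) || ((\y.true) true))
step 3: [beta@0] (true || ((\y.true) true))
step 4: [beta@1] (true || true)
step 5: [delta@root] true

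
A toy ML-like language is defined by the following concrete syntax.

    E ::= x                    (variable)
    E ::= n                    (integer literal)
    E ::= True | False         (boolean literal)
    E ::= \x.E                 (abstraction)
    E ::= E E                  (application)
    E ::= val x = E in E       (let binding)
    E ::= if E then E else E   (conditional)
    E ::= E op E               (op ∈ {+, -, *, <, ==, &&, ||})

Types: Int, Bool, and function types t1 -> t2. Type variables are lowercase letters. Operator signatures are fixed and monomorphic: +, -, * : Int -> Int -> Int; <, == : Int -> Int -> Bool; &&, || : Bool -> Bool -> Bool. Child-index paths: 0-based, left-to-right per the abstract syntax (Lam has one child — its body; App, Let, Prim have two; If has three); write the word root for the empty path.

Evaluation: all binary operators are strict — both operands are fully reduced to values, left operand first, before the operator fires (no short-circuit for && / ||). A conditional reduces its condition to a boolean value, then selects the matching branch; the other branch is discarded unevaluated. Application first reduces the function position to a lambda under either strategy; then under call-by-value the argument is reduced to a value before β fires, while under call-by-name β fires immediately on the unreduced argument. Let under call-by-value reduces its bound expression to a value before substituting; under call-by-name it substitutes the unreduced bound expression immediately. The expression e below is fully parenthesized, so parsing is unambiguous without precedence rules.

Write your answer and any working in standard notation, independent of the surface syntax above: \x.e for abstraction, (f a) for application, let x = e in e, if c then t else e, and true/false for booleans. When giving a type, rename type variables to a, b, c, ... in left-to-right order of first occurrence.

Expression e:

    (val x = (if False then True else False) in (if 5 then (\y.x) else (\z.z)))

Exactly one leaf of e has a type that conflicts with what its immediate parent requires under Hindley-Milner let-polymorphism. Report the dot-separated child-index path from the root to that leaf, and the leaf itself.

Working:
  unify Bool ~ Bool
  unify Bool ~ Bool
let x : Bool
  unify Int ~ Bool
  FAIL: mismatch Int ~ Bool

Answer: 1.0 : 5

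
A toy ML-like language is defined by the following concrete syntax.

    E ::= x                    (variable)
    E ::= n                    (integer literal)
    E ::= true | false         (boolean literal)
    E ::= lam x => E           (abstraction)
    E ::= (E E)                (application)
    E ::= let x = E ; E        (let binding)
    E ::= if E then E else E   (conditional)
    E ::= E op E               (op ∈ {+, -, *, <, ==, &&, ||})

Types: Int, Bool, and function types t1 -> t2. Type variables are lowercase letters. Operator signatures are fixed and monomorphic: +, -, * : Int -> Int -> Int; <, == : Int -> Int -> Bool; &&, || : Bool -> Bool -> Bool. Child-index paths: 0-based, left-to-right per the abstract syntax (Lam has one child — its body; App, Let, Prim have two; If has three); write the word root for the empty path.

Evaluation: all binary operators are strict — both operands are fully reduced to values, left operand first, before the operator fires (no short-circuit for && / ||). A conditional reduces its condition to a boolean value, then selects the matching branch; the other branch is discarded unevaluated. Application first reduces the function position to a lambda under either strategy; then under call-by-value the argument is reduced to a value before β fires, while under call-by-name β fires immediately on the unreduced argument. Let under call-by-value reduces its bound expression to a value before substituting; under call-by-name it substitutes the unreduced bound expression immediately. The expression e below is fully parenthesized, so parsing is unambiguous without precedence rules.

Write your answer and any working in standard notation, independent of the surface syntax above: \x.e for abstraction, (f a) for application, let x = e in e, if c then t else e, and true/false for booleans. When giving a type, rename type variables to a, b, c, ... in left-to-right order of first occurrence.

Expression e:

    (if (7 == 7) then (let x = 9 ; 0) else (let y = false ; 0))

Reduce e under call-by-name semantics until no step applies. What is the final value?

Answer: 0

Trace:
step 0: (if (7 == 7) then (let x = 9 in 0) else (let y = false in 0))
step 1: [delta@0] (if true then (let x = 9 in 0) else (let y = false in 0))
step 2: [if@root] (let x = 9 in 0)
step 3: [let@root] 0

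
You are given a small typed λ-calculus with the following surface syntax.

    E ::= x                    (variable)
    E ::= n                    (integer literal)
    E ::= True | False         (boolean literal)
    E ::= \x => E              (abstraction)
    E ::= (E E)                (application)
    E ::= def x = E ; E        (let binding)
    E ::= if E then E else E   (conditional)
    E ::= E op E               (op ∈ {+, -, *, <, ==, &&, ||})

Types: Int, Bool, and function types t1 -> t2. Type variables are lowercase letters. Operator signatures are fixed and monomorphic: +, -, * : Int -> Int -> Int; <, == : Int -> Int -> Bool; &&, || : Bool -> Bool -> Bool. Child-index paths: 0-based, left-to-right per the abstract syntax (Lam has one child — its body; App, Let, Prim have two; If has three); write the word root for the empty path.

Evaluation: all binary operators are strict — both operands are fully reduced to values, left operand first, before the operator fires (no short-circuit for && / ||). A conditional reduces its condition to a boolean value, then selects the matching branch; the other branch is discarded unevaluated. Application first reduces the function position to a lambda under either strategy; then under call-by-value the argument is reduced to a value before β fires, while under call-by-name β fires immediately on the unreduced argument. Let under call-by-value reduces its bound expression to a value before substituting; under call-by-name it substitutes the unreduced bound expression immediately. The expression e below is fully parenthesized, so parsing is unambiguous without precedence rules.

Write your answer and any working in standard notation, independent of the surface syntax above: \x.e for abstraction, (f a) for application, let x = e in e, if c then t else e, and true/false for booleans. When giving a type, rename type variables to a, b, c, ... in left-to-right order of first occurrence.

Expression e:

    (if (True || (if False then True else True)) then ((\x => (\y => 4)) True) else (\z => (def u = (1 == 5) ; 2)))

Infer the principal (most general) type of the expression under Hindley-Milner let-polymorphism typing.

Working:
  unify Bool ~ Bool
  unify Bool ~ Bool
  unify Bool ~ Bool
  unify Bool ~ Bool
  unify Bool ~ Bool
\y._ : b -> Int
\x._ : a -> b -> Int
  unify a -> b -> Int ~ Bool -> c
  unify a ~ Bool
  unify b -> Int ~ c
_ _ : b -> Int
  unify Int ~ Int
  unify Int ~ Int
let u : Bool
\z._ : d -> Int
  unify b -> Int ~ d -> Int
  unify b ~ d
  unify Int ~ Int

Answer: a -> Int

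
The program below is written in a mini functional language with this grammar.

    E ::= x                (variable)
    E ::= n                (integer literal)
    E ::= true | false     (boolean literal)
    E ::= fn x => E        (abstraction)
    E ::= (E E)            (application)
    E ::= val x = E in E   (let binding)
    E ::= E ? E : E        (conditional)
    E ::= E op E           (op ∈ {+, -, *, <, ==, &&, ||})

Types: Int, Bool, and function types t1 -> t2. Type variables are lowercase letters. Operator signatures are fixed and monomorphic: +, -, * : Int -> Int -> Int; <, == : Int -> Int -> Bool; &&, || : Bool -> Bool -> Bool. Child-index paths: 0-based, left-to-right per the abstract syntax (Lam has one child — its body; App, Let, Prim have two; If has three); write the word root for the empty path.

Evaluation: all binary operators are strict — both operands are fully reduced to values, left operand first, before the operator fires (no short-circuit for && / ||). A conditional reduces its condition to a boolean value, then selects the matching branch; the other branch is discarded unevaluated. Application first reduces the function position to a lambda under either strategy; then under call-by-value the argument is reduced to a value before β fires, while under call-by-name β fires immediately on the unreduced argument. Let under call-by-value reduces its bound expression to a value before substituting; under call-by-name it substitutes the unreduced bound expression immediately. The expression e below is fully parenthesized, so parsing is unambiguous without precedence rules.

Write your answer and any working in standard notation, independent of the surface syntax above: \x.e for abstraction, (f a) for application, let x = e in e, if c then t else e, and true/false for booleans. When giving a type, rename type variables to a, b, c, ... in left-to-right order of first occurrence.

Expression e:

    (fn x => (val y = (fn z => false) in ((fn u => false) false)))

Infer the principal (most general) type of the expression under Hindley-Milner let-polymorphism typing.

Derivation:
\z._ : b -> Bool
let y : forall. b -> Bool
\u._ : c -> Bool
  unify c -> Bool ~ Bool -> d
  unify c ~ Bool
  unify Bool ~ d
_ _ : Bool
\x._ : a -> Bool

Answer: a -> Bool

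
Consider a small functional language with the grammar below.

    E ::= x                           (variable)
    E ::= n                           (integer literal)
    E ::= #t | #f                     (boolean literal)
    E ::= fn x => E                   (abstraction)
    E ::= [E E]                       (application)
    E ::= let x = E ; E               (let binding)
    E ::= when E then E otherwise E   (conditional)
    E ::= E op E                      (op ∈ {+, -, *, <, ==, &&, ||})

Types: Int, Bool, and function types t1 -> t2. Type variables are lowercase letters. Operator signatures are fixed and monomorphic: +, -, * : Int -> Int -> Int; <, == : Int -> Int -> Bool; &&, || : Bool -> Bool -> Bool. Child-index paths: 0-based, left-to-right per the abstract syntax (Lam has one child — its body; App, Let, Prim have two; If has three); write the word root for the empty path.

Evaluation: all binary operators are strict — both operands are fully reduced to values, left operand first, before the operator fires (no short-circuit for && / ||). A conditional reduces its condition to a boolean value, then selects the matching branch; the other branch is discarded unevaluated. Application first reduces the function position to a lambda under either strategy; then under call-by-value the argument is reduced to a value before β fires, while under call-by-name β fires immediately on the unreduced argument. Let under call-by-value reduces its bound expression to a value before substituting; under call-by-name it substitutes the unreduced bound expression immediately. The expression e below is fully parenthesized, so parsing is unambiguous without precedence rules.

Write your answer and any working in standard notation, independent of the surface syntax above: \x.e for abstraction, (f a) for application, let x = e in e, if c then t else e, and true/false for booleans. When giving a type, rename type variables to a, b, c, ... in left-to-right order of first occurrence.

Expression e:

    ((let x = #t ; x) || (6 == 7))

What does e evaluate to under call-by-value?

Derivation:
step 0: ((let x = true in x) || (6 == 7))
step 1: [let@0] (true || (6 == 7))
step 2: [delta@1] (true || false)
step 3: [delta@root] true

Answer: true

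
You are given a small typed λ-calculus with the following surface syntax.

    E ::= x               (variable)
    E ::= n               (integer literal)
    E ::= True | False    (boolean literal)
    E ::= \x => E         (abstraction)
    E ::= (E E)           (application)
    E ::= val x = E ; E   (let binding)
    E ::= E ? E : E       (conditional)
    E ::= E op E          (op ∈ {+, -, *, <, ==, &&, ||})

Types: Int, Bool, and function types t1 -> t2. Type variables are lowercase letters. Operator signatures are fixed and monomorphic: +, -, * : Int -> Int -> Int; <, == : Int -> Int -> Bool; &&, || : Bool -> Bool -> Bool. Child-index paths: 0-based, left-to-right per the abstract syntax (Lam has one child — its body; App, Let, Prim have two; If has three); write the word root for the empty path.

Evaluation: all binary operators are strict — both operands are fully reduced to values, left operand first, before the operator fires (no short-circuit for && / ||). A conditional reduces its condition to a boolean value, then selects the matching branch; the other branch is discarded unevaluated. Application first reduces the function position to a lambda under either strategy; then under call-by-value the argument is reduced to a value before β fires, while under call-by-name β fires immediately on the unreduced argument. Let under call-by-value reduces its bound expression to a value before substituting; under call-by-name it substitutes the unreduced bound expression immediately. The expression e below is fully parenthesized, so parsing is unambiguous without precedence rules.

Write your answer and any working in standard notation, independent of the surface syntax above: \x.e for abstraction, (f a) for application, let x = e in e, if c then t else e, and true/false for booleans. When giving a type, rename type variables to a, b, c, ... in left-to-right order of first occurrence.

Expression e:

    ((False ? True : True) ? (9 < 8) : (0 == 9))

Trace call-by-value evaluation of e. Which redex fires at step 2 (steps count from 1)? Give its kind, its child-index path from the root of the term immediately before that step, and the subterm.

Answer: if at root : (if true then (9 < 8) else (0 == 9))

Derivation:
step 0: (if (if false then true else true) then (9 < 8) else (0 == 9))
step 1: [if@0] (if true then (9 < 8) else (0 == 9))
step 2: [if@root] (9 < 8)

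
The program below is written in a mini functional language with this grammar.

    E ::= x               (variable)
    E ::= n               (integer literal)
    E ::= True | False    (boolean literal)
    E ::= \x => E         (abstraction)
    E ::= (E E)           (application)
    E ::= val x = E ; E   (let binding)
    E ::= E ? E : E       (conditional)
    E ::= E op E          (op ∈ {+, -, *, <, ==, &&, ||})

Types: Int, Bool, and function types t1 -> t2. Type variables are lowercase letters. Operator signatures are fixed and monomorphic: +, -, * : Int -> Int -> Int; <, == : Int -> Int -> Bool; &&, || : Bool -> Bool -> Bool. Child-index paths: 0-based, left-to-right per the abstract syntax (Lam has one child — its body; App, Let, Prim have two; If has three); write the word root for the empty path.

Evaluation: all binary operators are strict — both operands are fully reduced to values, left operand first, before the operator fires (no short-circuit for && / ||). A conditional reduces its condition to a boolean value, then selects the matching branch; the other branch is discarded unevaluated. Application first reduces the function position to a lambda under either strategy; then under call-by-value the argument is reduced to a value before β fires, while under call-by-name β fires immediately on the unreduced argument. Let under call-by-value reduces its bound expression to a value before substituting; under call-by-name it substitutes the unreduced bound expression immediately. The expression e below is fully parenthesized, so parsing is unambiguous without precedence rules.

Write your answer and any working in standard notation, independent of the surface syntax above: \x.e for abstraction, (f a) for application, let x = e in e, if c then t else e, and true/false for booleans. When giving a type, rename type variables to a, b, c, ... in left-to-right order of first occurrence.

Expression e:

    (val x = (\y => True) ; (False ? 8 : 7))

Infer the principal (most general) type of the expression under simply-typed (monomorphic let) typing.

Answer: Int

Working:
\y._ : a -> Bool
let x : a -> Bool
  unify Bool ~ Bool
  unify Int ~ Int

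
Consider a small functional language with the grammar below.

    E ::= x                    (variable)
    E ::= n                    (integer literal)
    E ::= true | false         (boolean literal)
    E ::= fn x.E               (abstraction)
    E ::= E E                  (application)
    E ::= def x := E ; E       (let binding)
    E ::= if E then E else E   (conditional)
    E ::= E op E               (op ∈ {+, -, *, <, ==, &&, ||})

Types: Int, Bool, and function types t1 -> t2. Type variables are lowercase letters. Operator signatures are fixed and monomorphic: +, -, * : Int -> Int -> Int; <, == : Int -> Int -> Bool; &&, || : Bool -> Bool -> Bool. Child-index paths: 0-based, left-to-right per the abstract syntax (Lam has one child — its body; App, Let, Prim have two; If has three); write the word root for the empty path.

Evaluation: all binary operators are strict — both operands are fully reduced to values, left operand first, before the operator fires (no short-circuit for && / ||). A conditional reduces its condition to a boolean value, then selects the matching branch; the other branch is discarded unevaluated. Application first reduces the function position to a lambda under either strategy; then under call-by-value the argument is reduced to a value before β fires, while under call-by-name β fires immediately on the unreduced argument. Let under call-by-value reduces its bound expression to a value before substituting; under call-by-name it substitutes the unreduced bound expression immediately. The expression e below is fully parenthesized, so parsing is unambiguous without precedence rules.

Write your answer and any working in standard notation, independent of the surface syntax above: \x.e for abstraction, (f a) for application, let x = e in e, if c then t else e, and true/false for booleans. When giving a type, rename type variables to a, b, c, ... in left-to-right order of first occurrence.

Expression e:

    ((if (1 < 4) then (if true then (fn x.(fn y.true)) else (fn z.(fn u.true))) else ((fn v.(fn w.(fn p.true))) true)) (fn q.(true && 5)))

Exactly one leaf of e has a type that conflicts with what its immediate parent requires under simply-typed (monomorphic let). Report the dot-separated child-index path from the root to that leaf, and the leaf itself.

Answer: 1.0.1 : 5

Derivation:
  unify Int ~ Int
  unify Int ~ Int
  unify Bool ~ Bool
  unify Bool ~ Bool
\y._ : b -> Bool
\x._ : a -> b -> Bool
\u._ : d -> Bool
\z._ : c -> d -> Bool
  unify a -> b -> Bool ~ c -> d -> Bool
  unify a ~ c
  unify b -> Bool ~ d -> Bool
  unify b ~ d
  unify Bool ~ Bool
\p._ : g -> Bool
\w._ : f -> g -> Bool
\v._ : e -> f -> g -> Bool
  unify e -> f -> g -> Bool ~ Bool -> h
  unify e ~ Bool
  unify f -> g -> Bool ~ h
_ _ : f -> g -> Bool
  unify c -> d -> Bool ~ f -> g -> Bool
  unify c ~ f
  unify d -> Bool ~ g -> Bool
  unify d ~ g
  unify Bool ~ Bool
  unify Bool ~ Bool
  unify Int ~ Bool
  FAIL: mismatch Int ~ Bool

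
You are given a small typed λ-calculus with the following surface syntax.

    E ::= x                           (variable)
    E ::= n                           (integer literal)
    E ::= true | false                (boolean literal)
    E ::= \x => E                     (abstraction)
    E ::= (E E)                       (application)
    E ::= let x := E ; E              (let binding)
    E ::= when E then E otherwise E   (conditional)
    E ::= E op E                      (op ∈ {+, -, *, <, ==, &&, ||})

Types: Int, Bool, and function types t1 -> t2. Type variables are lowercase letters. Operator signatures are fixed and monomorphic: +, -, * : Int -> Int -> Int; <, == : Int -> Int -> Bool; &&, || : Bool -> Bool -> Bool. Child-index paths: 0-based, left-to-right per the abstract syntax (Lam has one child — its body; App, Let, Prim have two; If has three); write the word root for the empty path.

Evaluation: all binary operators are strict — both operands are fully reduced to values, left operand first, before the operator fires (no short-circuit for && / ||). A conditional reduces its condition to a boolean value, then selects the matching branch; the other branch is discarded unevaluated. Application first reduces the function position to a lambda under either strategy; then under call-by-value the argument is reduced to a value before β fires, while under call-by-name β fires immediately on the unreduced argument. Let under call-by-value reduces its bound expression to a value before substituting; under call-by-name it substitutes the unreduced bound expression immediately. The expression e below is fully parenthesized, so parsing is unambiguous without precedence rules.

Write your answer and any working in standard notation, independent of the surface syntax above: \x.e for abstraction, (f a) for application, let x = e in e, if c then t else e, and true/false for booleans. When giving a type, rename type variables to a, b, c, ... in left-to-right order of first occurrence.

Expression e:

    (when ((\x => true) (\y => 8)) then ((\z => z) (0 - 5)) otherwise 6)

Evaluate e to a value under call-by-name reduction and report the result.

Working:
step 0: (if ((\x.true) (\y.8)) then ((\z.z) (0 - 5)) else 6)
step 1: [beta@0] (if true then ((\z.z) (0 - 5)) else 6)
step 2: [if@root] ((\z.z) (0 - 5))
step 3: [beta@root] (0 - 5)
step 4: [delta@root] -5

Answer: -5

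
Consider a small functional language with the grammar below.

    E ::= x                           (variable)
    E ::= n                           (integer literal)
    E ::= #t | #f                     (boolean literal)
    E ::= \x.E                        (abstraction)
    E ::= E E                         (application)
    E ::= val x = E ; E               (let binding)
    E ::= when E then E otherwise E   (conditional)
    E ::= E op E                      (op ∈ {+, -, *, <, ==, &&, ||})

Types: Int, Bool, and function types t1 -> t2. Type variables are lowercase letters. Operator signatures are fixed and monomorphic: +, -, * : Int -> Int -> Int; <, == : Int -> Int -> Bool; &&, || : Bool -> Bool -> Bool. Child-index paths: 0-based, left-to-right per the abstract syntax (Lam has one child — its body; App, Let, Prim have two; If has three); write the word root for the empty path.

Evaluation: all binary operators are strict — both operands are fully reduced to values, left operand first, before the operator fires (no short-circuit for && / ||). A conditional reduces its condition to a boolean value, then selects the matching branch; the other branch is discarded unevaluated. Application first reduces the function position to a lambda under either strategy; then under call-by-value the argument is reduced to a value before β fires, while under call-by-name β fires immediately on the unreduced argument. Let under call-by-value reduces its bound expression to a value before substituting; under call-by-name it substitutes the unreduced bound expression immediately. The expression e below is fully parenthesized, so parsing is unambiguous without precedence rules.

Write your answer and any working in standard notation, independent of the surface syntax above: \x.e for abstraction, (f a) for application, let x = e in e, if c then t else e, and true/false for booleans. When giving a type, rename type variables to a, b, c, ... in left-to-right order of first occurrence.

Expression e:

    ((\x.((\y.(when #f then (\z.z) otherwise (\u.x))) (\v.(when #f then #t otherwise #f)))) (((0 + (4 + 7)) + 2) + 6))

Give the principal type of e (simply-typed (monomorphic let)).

Derivation:
  unify Bool ~ Bool
z : c
\z._ : c -> c
x : a
\u._ : d -> a
  unify c -> c ~ d -> a
  unify c ~ d
  unify d ~ a
\y._ : b -> a -> a
  unify Bool ~ Bool
  unify Bool ~ Bool
\v._ : e -> Bool
  unify b -> a -> a ~ (e -> Bool) -> f
  unify b ~ e -> Bool
  unify a -> a ~ f
_ _ : a -> a
\x._ : a -> a -> a
  unify Int ~ Int
  unify Int ~ Int
  unify Int ~ Int
  unify Int ~ Int
  unify Int ~ Int
  unify Int ~ Int
  unify Int ~ Int
  unify Int ~ Int
  unify a -> a -> a ~ Int -> g
  unify a ~ Int
  unify Int -> Int ~ g
_ _ : Int -> Int

Answer: Int -> Int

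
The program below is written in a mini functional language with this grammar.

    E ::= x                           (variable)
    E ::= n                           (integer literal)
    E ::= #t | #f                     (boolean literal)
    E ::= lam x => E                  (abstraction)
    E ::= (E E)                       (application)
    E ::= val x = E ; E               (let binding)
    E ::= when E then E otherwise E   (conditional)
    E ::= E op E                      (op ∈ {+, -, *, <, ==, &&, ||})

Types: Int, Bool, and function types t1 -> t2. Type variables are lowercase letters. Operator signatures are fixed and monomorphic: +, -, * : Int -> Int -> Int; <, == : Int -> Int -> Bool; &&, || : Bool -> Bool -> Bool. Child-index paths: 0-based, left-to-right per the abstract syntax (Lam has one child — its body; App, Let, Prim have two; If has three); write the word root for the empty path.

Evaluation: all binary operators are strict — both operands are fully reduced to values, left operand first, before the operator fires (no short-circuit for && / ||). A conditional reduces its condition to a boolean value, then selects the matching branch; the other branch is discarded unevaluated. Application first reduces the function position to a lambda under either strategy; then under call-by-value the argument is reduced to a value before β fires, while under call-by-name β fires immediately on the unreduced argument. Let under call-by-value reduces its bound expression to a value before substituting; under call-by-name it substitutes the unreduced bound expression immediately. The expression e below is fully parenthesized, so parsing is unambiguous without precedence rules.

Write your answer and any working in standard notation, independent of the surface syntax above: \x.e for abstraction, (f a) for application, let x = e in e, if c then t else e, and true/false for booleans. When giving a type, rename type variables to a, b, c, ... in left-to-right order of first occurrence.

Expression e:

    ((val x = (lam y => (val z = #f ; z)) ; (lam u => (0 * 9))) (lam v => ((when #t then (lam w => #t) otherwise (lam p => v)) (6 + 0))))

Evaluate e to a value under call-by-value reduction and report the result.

Answer: 0

Working:
step 0: ((let x = (\y.(let z = false in z)) in (\u.(0 * 9))) (\v.((if true then (\w.true) else (\p.v)) (6 + 0))))
step 1: [let@0] ((\u.(0 * 9)) (\v.((if true then (\w.true) else (\p.v)) (6 + 0))))
step 2: [beta@root] (0 * 9)
step 3: [delta@root] 0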